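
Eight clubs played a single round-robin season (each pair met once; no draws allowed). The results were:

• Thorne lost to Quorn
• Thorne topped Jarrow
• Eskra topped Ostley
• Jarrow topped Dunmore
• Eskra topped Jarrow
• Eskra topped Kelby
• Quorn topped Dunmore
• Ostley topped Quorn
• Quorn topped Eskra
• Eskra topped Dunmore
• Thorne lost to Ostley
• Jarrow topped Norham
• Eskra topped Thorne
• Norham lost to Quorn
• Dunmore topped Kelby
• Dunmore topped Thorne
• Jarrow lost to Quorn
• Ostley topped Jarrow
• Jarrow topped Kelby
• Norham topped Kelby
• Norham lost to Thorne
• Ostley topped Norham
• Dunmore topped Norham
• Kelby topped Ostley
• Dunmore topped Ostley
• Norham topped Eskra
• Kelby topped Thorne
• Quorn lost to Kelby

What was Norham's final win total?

Norham's results: beat Eskra, Kelby; lost to Quorn, Ostley, Jarrow, Dunmore, Thorne.
That is 2 wins.

2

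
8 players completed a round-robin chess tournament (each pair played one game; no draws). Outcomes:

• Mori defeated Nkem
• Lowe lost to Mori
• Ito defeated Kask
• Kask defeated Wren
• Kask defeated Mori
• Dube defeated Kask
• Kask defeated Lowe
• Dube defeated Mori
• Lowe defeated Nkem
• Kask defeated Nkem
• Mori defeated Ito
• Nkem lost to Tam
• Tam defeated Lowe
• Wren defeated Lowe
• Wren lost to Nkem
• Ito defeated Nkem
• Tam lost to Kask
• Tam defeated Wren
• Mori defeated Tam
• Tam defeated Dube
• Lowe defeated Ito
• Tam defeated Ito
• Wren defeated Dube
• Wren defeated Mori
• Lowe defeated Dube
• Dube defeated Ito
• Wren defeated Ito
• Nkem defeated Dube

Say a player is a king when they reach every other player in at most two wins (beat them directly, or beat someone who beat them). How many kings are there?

Dube reaches everyone (king).
Wren reaches everyone (king).
Tam reaches everyone (king).
Mori reaches everyone (king).
Kask reaches everyone (king).
Lowe cannot reach Tam in two steps.
Nkem cannot reach Tam in two steps.
Ito reaches everyone (king).
Kings: Dube, Wren, Tam, Mori, Kask, Ito — 6.

6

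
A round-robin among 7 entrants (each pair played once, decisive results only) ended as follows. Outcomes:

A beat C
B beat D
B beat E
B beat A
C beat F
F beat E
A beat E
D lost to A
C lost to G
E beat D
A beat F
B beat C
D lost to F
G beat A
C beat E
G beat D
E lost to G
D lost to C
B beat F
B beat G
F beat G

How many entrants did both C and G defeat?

C beat: D, E, F.
G beat: A, C, D, E.
Both beat: D, E — 2.

2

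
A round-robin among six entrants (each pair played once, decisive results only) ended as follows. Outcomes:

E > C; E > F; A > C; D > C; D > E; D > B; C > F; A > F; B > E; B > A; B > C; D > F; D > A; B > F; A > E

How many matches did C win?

C's results: beat F; lost to A, B, D, E.
That is 1 win.

1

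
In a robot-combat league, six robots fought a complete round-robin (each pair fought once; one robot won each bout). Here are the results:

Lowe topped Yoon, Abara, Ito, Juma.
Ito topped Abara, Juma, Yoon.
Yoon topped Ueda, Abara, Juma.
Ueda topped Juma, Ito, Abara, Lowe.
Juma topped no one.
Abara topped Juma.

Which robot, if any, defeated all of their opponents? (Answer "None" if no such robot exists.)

None

Highest win total is Ueda with 4 (out of 5 possible).
Ueda lost to Yoon, so no robot went undefeated.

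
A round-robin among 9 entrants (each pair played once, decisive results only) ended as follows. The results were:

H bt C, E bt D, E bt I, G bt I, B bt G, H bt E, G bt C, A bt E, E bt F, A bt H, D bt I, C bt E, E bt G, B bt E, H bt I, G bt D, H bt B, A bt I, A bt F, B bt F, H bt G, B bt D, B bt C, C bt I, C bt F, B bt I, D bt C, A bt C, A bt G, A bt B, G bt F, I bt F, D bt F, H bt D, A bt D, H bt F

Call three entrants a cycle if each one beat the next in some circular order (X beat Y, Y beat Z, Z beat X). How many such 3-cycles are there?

2

Win totals: A 8, B 6, C 3, D 3, E 4, F 0, G 4, H 7, I 1.
An entrant with w wins dominates both others in C(w,2) triples; summing gives 28 + 15 + 3 + 3 + 6 + 0 + 6 + 21 + 0 = 82 transitive triples.
Total triples C(9,3) = 84, so cyclic triples = 84 − 82 = 2.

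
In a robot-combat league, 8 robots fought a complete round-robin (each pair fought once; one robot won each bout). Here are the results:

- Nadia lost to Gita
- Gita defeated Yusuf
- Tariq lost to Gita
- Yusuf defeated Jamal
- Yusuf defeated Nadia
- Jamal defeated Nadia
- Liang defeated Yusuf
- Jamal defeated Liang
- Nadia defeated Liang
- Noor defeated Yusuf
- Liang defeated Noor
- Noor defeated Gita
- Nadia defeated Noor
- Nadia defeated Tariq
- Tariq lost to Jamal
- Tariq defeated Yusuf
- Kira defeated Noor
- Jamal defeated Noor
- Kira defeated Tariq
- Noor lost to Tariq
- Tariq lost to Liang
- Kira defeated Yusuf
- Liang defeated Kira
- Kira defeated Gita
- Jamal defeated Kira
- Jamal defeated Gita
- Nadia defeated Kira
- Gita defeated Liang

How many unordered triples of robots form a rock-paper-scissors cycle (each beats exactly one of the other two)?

14

Win totals: Yusuf 2, Jamal 6, Liang 4, Tariq 2, Gita 4, Noor 2, Nadia 4, Kira 4.
A robot with w wins dominates both others in C(w,2) triples; summing gives 1 + 15 + 6 + 1 + 6 + 1 + 6 + 6 = 42 transitive triples.
Total triples C(8,3) = 56, so cyclic triples = 56 − 42 = 14.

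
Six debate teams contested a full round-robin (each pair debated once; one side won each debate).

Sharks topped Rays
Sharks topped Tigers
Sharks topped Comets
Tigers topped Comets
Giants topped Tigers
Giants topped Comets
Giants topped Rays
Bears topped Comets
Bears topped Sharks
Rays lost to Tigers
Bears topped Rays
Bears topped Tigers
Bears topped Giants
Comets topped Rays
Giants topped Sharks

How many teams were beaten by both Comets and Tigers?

1

Comets beat: Rays.
Tigers beat: Rays, Comets.
Both beat: Rays — 1.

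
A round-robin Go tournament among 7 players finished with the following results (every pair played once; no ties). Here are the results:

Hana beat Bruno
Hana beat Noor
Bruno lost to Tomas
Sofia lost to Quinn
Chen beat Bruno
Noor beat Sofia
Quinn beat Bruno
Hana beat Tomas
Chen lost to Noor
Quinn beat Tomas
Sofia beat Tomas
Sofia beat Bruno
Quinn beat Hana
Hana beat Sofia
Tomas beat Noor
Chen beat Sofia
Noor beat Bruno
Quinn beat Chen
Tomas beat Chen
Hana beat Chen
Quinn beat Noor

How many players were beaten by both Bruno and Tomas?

0

Bruno beat: no one.
Tomas beat: Bruno, Chen, Noor.
No one was beaten by both.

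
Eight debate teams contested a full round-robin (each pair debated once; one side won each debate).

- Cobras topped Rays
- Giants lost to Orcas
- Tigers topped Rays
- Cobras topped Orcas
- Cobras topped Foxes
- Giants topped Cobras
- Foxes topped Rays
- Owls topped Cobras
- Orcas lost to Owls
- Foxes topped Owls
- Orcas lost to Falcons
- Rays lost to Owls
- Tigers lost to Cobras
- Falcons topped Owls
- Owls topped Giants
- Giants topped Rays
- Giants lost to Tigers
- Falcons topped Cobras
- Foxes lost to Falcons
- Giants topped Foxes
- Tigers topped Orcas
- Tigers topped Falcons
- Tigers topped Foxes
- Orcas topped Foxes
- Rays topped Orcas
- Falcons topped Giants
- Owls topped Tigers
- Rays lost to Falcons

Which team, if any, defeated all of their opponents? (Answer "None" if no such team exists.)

Highest win total is Falcons with 6 (out of 7 possible).
Falcons lost to Tigers, so no team went undefeated.

None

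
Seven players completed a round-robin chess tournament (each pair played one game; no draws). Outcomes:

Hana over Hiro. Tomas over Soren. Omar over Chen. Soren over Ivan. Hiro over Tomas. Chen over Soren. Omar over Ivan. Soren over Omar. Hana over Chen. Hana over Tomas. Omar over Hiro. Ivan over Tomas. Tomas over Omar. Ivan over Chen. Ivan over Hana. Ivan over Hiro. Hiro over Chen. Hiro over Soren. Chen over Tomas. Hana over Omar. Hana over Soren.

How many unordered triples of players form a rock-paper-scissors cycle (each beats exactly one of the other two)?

Win totals: Tomas 2, Ivan 4, Soren 2, Omar 3, Hana 5, Hiro 3, Chen 2.
A player with w wins dominates both others in C(w,2) triples; summing gives 1 + 6 + 1 + 3 + 10 + 3 + 1 = 25 transitive triples.
Total triples C(7,3) = 35, so cyclic triples = 35 − 25 = 10.

10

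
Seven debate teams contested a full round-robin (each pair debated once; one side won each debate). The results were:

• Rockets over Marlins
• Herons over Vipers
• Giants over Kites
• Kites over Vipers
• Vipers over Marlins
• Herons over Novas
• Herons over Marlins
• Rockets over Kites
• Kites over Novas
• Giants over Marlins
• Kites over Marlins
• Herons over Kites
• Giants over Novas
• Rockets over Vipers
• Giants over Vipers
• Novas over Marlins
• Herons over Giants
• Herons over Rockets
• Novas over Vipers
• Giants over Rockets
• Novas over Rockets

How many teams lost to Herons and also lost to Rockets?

Herons beat: Giants, Kites, Marlins, Vipers, Novas, Rockets.
Rockets beat: Kites, Marlins, Vipers.
Both beat: Kites, Marlins, Vipers — 3.

3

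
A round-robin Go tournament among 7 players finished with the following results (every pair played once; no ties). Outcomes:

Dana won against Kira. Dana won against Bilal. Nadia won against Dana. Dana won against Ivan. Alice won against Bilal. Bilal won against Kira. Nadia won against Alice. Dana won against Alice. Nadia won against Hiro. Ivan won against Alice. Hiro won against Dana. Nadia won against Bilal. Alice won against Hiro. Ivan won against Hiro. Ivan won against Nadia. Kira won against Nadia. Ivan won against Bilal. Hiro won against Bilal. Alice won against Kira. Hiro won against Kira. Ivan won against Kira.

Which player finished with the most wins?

Win totals: Kira 1, Nadia 4, Bilal 1, Hiro 3, Dana 4, Ivan 5, Alice 3.
Ivan leads with 5 wins (next highest: 4).

Ivan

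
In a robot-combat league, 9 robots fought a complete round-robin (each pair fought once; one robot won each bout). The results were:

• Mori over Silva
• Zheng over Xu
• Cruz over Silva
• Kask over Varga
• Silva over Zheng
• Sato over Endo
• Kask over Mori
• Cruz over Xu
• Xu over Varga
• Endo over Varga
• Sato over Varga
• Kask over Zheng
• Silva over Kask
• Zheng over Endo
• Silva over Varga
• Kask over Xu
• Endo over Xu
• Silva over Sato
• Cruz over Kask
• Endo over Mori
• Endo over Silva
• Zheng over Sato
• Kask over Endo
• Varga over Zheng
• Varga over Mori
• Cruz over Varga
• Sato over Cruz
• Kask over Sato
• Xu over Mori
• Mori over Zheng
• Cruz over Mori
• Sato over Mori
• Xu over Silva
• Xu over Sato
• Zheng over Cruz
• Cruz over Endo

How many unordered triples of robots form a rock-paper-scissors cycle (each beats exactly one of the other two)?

Win totals: Kask 6, Varga 2, Zheng 4, Cruz 6, Sato 4, Silva 4, Xu 4, Endo 4, Mori 2.
A robot with w wins dominates both others in C(w,2) triples; summing gives 15 + 1 + 6 + 15 + 6 + 6 + 6 + 6 + 1 = 62 transitive triples.
Total triples C(9,3) = 84, so cyclic triples = 84 − 62 = 22.

22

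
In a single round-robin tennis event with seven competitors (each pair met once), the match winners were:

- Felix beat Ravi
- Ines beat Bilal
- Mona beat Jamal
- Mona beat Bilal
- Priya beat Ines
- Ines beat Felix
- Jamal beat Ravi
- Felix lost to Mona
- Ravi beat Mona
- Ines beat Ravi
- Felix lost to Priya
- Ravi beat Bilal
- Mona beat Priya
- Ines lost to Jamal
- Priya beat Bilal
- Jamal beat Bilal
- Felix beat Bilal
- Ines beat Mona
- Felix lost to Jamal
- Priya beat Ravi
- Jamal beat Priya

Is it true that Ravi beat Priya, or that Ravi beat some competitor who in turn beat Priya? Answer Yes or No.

Yes

Ravi did not beat Priya directly.
Ravi beat Bilal, Mona. Of those, Mona beat Priya.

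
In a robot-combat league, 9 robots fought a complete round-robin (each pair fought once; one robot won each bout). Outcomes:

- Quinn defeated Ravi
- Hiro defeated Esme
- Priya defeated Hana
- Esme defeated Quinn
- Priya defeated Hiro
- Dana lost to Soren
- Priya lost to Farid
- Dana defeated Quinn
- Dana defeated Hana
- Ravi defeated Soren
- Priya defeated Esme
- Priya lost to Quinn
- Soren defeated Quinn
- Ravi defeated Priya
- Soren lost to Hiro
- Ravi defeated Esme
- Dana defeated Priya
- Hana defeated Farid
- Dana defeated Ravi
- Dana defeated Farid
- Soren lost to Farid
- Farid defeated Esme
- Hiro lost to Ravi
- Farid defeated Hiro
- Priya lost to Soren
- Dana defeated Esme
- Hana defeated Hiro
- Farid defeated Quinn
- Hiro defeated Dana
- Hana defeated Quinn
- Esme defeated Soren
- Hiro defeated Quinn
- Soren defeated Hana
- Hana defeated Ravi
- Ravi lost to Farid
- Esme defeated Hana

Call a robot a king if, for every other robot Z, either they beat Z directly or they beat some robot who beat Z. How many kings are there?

7

Esme reaches everyone (king).
Farid reaches everyone (king).
Priya reaches everyone (king).
Quinn cannot reach Farid, Dana in two steps.
Hana reaches everyone (king).
Dana reaches everyone (king).
Hiro reaches everyone (king).
Ravi cannot reach Farid in two steps.
Soren reaches everyone (king).
Kings: Esme, Farid, Priya, Hana, Dana, Hiro, Soren — 7.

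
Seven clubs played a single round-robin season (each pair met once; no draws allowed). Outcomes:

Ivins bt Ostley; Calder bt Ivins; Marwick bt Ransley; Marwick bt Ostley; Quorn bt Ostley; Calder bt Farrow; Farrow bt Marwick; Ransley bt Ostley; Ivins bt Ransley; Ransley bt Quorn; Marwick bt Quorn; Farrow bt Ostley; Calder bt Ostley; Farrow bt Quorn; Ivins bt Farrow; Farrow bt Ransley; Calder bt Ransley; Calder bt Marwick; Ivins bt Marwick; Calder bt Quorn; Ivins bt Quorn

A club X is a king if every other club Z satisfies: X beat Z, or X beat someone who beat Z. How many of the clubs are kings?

1

Farrow cannot reach Ivins, Calder in two steps.
Marwick cannot reach Farrow, Ivins, Calder in two steps.
Ostley cannot reach Farrow, Marwick, Ivins, Ransley, Quorn, Calder in two steps.
Ivins cannot reach Calder in two steps.
Ransley cannot reach Farrow, Marwick, Ivins, Calder in two steps.
Quorn cannot reach Farrow, Marwick, Ivins, Ransley, Calder in two steps.
Calder reaches everyone (king).
Kings: Calder — 1.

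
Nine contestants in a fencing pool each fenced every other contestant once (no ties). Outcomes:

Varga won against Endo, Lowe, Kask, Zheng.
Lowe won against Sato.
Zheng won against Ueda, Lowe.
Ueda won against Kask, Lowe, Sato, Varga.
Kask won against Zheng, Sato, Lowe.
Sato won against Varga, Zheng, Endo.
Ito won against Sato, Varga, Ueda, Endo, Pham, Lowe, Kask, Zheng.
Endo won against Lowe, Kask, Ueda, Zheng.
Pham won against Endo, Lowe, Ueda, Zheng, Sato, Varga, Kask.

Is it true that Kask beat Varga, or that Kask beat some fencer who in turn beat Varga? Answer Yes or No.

Yes

Kask did not beat Varga directly.
Kask beat Zheng, Lowe, Sato. Of those, Sato beat Varga.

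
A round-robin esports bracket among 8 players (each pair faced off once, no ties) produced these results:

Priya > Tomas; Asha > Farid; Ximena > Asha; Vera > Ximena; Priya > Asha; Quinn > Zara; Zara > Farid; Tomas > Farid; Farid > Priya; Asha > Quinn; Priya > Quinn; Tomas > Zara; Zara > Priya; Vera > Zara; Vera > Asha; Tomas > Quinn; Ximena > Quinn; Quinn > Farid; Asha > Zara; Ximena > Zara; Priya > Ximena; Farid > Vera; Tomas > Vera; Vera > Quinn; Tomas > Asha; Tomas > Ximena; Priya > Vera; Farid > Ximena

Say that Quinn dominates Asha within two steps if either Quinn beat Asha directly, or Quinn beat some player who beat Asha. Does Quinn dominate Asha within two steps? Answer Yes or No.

No

Quinn did not beat Asha directly.
Quinn beat Zara, Farid, but each of them lost to Asha. No two-step path.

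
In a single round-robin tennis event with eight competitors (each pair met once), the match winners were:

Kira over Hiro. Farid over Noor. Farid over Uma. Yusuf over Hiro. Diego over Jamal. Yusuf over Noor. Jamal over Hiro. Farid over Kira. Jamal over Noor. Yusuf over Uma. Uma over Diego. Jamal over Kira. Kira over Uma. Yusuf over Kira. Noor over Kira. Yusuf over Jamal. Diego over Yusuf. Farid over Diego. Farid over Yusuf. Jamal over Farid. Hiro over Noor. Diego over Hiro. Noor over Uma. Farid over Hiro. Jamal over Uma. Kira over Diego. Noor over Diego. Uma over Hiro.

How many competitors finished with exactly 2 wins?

1

Win totals: Diego 3, Yusuf 5, Farid 6, Jamal 5, Kira 3, Hiro 1, Uma 2, Noor 3.
Exactly 2: Uma — 1 competitor.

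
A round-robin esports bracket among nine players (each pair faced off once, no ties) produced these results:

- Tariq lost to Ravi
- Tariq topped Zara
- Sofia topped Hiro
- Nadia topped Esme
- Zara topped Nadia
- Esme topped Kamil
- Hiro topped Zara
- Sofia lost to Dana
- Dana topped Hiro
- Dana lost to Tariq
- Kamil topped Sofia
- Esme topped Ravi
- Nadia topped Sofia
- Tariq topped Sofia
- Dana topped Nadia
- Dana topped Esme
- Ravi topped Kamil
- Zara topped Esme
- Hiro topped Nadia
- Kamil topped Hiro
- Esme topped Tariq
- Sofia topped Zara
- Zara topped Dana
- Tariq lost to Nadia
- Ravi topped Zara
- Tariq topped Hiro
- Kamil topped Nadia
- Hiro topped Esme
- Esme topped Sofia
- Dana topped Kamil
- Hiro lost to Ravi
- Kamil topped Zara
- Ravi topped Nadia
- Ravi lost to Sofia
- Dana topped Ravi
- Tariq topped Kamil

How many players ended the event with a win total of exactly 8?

Win totals: Zara 3, Dana 6, Tariq 5, Hiro 3, Sofia 3, Ravi 5, Esme 4, Kamil 4, Nadia 3.
No player has exactly 8 wins.

0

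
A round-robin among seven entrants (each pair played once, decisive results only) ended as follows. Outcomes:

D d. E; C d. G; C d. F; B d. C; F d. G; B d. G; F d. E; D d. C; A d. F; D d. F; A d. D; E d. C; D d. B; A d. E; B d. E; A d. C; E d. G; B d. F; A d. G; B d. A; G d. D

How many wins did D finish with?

4

D's results: beat B, C, E, F; lost to A, G.
That is 4 wins.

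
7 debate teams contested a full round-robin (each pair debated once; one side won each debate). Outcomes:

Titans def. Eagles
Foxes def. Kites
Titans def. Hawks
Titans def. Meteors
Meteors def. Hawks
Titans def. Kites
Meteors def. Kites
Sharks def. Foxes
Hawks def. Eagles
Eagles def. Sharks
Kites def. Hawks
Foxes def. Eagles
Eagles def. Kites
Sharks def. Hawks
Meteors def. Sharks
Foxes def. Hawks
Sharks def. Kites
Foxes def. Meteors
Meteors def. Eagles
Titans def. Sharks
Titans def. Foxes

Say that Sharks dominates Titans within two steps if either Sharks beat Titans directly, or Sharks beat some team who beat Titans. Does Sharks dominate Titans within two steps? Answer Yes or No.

Sharks did not beat Titans directly.
Sharks beat Kites, Foxes, Hawks, but each of them lost to Titans. No two-step path.

No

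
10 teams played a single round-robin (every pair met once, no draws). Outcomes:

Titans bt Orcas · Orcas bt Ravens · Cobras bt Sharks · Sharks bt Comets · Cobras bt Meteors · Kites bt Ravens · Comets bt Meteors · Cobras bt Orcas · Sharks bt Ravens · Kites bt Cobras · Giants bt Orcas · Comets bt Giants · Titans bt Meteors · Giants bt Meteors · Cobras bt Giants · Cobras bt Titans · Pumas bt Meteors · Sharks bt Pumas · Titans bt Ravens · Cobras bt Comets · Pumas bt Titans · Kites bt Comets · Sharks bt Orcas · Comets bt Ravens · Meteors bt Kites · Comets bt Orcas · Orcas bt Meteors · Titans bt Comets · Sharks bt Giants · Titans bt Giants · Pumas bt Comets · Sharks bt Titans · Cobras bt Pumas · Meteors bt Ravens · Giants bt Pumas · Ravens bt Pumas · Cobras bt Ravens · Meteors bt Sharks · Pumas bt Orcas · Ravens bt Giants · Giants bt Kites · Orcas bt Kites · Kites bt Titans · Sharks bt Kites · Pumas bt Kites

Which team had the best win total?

Cobras

Win totals: Kites 4, Sharks 7, Comets 4, Ravens 2, Pumas 5, Meteors 3, Giants 4, Cobras 8, Titans 5, Orcas 3.
Cobras leads with 8 wins (next highest: 7).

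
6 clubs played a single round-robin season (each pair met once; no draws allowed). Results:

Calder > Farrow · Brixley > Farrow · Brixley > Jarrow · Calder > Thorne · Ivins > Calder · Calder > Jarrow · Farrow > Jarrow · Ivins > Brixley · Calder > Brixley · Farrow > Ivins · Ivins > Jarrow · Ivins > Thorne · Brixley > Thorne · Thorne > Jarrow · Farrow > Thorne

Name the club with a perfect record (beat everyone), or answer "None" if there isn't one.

None

Highest win total is Ivins with 4 (out of 5 possible).
Ivins lost to Farrow, so no club went undefeated.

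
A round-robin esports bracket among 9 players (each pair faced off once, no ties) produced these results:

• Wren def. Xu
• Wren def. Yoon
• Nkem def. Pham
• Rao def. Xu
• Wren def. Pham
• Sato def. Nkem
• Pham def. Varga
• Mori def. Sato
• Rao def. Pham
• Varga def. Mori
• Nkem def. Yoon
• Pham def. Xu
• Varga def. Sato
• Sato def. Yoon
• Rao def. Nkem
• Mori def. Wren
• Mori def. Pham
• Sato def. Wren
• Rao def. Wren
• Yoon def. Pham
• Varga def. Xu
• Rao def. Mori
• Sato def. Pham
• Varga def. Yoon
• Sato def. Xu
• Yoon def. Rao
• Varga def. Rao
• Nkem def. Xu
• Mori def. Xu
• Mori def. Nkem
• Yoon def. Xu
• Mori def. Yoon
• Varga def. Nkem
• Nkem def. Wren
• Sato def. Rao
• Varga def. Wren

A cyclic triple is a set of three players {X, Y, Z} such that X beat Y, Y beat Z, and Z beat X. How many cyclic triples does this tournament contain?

10

Win totals: Varga 7, Nkem 4, Rao 5, Mori 6, Yoon 3, Xu 0, Wren 3, Pham 2, Sato 6.
A player with w wins dominates both others in C(w,2) triples; summing gives 21 + 6 + 10 + 15 + 3 + 0 + 3 + 1 + 15 = 74 transitive triples.
Total triples C(9,3) = 84, so cyclic triples = 84 − 74 = 10.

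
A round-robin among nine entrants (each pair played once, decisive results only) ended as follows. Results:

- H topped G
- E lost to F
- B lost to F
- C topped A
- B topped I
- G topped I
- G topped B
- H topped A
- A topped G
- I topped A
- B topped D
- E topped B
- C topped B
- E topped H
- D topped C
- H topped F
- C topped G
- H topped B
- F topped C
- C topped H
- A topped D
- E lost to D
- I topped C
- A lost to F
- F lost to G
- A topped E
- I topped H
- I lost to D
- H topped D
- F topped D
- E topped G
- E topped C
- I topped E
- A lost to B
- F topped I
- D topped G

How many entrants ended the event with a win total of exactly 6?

Win totals: A 3, B 3, C 4, D 4, E 4, F 6, G 3, H 5, I 4.
Exactly 6: F — 1 entrant.

1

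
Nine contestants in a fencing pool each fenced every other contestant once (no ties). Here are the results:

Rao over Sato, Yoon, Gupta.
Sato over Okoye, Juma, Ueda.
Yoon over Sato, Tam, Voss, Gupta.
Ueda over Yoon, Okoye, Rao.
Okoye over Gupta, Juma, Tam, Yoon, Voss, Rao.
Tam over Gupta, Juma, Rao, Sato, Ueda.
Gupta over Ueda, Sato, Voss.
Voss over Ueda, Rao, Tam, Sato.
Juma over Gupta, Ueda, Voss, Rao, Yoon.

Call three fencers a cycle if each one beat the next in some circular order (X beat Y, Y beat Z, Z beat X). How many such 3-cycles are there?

25

Win totals: Ueda 3, Voss 4, Gupta 3, Rao 3, Sato 3, Juma 5, Okoye 6, Yoon 4, Tam 5.
A fencer with w wins dominates both others in C(w,2) triples; summing gives 3 + 6 + 3 + 3 + 3 + 10 + 15 + 6 + 10 = 59 transitive triples.
Total triples C(9,3) = 84, so cyclic triples = 84 − 59 = 25.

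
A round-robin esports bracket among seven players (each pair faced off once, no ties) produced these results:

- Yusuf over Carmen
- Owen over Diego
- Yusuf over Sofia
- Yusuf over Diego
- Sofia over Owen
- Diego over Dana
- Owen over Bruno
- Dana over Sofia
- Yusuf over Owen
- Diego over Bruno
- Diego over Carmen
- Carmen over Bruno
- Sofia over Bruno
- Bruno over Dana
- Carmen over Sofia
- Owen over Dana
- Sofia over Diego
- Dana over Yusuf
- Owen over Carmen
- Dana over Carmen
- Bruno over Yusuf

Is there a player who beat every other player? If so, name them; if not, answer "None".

Highest win total is Yusuf with 4 (out of 6 possible).
Yusuf lost to Bruno, Dana, so no player went undefeated.

None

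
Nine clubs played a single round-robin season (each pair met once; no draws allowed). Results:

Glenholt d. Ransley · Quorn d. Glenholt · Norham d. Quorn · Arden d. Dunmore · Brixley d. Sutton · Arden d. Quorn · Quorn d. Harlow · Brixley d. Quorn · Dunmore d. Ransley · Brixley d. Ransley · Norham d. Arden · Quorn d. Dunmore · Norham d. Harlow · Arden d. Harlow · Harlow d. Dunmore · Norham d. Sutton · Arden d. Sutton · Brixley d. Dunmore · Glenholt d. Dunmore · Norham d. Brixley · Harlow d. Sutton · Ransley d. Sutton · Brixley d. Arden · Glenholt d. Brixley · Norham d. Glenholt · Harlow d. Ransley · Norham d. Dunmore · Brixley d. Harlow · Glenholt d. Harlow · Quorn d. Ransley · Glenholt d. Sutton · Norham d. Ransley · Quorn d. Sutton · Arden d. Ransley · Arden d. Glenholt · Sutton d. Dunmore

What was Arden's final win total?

6

Arden's results: beat Glenholt, Sutton, Dunmore, Harlow, Quorn, Ransley; lost to Brixley, Norham.
That is 6 wins.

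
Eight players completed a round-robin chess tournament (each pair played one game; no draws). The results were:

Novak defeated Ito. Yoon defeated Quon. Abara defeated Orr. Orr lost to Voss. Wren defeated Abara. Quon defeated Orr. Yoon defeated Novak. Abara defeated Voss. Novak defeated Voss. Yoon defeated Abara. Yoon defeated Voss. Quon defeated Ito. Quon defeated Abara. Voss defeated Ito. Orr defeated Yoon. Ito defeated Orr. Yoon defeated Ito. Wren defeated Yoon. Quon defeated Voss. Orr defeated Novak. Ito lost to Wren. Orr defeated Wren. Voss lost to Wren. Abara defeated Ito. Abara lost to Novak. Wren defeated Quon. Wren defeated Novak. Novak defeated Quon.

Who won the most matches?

Wren

Win totals: Voss 2, Yoon 5, Quon 4, Ito 1, Orr 3, Wren 6, Novak 4, Abara 3.
Wren leads with 6 wins (next highest: 5).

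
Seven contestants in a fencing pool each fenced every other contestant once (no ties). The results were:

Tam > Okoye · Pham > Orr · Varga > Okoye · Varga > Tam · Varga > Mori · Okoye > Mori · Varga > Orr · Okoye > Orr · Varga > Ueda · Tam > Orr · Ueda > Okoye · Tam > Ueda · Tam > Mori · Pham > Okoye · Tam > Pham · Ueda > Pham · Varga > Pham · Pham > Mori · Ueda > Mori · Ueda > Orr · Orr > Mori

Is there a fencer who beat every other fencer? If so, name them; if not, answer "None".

Varga has 6 wins out of 6 opponents — a perfect record.

Varga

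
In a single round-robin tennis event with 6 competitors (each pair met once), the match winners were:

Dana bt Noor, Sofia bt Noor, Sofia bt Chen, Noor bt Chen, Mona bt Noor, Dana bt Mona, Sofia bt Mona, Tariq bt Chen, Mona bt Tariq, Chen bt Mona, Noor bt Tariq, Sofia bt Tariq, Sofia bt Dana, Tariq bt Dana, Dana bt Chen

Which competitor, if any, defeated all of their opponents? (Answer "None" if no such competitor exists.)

Sofia

Sofia has 5 wins out of 5 opponents — a perfect record.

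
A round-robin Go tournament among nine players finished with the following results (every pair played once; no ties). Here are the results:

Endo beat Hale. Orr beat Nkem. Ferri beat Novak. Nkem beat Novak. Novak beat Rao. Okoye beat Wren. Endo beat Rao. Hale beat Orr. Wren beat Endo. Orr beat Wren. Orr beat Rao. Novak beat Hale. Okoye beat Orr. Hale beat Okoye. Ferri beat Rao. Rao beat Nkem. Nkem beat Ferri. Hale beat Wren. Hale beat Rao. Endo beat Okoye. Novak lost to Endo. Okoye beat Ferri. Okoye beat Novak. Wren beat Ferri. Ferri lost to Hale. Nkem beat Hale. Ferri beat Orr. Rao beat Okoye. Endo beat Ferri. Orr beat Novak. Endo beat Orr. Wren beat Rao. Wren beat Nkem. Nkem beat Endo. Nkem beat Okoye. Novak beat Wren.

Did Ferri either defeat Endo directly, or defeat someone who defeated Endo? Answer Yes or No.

No

Ferri did not beat Endo directly.
Ferri beat Orr, Novak, Rao, but each of them lost to Endo. No two-step path.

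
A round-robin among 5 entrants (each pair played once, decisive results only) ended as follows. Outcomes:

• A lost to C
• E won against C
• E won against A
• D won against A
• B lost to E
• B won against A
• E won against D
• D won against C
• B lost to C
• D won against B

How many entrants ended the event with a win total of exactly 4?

1

Win totals: A 0, B 1, C 2, D 3, E 4.
Exactly 4: E — 1 entrant.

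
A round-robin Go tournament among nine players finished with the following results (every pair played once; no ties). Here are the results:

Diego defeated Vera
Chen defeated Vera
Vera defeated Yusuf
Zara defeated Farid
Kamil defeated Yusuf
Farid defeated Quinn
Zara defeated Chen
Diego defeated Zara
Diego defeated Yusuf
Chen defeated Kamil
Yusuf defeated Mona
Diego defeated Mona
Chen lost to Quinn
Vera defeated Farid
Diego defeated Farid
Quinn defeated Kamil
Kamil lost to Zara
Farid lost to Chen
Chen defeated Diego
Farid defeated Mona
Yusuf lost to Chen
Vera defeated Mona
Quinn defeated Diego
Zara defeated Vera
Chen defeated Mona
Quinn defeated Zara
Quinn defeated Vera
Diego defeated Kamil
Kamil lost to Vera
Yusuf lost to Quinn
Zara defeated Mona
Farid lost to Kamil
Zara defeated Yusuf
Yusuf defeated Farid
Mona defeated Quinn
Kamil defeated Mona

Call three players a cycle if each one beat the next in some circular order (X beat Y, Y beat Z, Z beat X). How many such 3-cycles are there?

Win totals: Chen 6, Zara 6, Diego 6, Yusuf 2, Kamil 3, Vera 4, Quinn 6, Farid 2, Mona 1.
A player with w wins dominates both others in C(w,2) triples; summing gives 15 + 15 + 15 + 1 + 3 + 6 + 15 + 1 + 0 = 71 transitive triples.
Total triples C(9,3) = 84, so cyclic triples = 84 − 71 = 13.

13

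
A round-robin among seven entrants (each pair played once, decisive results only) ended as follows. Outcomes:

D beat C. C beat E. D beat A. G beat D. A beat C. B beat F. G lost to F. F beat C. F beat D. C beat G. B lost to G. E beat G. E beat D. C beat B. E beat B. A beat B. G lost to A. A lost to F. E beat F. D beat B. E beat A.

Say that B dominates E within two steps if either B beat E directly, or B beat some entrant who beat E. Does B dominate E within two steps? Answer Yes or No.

No

B did not beat E directly.
B beat F, but each of them lost to E. No two-step path.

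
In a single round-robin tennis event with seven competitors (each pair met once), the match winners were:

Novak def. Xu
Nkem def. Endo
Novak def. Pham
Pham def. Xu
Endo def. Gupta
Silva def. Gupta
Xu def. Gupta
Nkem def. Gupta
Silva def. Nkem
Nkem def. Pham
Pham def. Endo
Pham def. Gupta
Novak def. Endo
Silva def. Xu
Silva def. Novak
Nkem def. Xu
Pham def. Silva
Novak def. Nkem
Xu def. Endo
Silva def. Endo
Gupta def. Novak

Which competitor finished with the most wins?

Silva

Win totals: Silva 5, Pham 4, Novak 4, Endo 1, Nkem 4, Gupta 1, Xu 2.
Silva leads with 5 wins (next highest: 4).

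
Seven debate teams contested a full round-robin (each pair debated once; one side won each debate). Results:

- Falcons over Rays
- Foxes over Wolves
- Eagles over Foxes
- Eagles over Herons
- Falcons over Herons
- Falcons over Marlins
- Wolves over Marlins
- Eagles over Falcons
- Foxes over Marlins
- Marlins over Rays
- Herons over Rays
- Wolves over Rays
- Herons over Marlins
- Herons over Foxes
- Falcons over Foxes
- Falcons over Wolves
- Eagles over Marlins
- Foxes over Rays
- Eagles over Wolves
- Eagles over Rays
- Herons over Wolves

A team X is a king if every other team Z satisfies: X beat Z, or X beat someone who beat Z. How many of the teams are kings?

1

Wolves cannot reach Herons, Eagles, Foxes, Falcons in two steps.
Herons cannot reach Eagles, Falcons in two steps.
Eagles reaches everyone (king).
Foxes cannot reach Herons, Eagles, Falcons in two steps.
Rays cannot reach Wolves, Herons, Eagles, Foxes, Marlins, Falcons in two steps.
Marlins cannot reach Wolves, Herons, Eagles, Foxes, Falcons in two steps.
Falcons cannot reach Eagles in two steps.
Kings: Eagles — 1.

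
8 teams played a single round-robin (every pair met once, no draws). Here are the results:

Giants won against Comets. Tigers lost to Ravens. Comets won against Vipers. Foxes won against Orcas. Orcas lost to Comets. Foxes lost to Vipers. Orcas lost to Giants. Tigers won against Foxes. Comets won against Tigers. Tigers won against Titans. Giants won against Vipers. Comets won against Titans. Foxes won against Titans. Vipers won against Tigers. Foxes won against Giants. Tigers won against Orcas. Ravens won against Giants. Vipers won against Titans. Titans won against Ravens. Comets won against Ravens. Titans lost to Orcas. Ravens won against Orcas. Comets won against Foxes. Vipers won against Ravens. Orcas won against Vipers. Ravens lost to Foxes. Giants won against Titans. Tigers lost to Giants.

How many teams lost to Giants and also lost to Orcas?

2

Giants beat: Comets, Tigers, Vipers, Titans, Orcas.
Orcas beat: Vipers, Titans.
Both beat: Vipers, Titans — 2.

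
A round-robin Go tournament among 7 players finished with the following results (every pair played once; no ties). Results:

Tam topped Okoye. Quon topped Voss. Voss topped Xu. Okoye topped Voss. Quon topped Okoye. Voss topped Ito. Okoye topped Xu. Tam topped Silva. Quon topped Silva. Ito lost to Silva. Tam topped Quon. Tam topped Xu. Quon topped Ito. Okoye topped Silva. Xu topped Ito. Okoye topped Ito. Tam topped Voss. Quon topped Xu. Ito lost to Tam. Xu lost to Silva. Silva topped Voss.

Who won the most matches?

Win totals: Quon 5, Xu 1, Tam 6, Okoye 4, Ito 0, Silva 3, Voss 2.
Tam leads with 6 wins (next highest: 5).

Tam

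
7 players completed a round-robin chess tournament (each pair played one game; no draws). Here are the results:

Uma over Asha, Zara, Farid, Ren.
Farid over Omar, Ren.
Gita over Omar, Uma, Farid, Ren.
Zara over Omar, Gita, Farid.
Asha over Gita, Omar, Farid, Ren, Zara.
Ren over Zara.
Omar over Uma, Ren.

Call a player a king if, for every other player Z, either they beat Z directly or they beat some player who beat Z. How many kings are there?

Asha reaches everyone (king).
Ren cannot reach Asha, Uma in two steps.
Uma reaches everyone (king).
Omar cannot reach Gita in two steps.
Farid cannot reach Asha, Gita in two steps.
Gita reaches everyone (king).
Zara cannot reach Asha in two steps.
Kings: Asha, Uma, Gita — 3.

3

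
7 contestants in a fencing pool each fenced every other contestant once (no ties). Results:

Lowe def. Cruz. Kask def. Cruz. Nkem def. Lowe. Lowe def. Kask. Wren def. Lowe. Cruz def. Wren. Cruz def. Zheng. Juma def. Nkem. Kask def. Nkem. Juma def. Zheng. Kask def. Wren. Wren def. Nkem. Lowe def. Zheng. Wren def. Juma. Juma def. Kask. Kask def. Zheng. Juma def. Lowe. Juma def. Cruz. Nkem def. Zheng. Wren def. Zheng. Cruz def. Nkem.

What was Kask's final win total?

Kask's results: beat Nkem, Wren, Cruz, Zheng; lost to Juma, Lowe.
That is 4 wins.

4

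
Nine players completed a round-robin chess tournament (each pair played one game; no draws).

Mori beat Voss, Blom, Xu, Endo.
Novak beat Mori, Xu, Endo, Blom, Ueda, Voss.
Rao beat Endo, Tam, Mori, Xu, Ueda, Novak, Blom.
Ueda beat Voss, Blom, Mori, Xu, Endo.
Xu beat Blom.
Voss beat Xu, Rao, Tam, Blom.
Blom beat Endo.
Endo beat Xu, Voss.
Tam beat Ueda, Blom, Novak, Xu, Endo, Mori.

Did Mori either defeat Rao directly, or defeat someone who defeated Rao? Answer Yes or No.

Yes

Mori did not beat Rao directly.
Mori beat Voss, Xu, Endo, Blom. Of those, Voss beat Rao.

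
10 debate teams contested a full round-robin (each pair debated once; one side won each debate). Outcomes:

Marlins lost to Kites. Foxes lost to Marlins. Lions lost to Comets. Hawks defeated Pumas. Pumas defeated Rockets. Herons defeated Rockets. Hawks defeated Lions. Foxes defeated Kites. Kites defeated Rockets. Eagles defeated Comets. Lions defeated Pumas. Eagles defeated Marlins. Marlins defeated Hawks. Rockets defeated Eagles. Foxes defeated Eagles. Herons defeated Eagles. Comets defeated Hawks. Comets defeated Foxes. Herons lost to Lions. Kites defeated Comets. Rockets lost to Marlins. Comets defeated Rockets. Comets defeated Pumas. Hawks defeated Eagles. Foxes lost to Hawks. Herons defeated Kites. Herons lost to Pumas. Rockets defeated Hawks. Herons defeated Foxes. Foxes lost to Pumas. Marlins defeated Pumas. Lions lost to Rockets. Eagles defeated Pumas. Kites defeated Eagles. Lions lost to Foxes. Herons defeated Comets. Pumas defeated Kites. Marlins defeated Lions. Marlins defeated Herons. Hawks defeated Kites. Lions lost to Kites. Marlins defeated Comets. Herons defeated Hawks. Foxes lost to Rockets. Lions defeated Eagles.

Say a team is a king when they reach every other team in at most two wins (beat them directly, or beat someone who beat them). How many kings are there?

Comets cannot reach Marlins in two steps.
Herons reaches everyone (king).
Kites reaches everyone (king).
Lions reaches everyone (king).
Marlins reaches everyone (king).
Foxes cannot reach Hawks in two steps.
Eagles reaches everyone (king).
Hawks reaches everyone (king).
Rockets reaches everyone (king).
Pumas reaches everyone (king).
Kings: Herons, Kites, Lions, Marlins, Eagles, Hawks, Rockets, Pumas — 8.

8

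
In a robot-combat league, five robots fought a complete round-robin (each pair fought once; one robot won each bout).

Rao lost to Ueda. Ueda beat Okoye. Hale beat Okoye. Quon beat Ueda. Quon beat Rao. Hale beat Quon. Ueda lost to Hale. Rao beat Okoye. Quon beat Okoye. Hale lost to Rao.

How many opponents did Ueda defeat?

Ueda's results: beat Rao, Okoye; lost to Quon, Hale.
That is 2 wins.

2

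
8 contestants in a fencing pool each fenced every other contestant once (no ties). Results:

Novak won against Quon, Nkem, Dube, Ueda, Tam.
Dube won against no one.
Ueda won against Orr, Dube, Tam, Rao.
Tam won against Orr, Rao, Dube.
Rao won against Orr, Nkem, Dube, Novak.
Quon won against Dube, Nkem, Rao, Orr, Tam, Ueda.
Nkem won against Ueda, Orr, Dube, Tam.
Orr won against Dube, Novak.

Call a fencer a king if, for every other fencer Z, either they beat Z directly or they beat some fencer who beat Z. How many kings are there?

Quon reaches everyone (king).
Tam cannot reach Quon, Ueda in two steps.
Dube cannot reach Quon, Tam, Orr, Ueda, Novak, Rao, Nkem in two steps.
Orr cannot reach Rao in two steps.
Ueda cannot reach Quon in two steps.
Novak reaches everyone (king).
Rao reaches everyone (king).
Nkem cannot reach Quon in two steps.
Kings: Quon, Novak, Rao — 3.

3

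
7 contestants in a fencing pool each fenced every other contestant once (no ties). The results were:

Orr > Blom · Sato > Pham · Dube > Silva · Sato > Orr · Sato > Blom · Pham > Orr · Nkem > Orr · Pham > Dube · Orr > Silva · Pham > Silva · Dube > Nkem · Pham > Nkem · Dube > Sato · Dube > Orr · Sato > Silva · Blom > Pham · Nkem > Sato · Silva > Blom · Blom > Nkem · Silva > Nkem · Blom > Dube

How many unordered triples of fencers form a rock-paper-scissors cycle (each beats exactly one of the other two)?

Win totals: Sato 4, Silva 2, Dube 4, Orr 2, Pham 4, Nkem 2, Blom 3.
A fencer with w wins dominates both others in C(w,2) triples; summing gives 6 + 1 + 6 + 1 + 6 + 1 + 3 = 24 transitive triples.
Total triples C(7,3) = 35, so cyclic triples = 35 − 24 = 11.

11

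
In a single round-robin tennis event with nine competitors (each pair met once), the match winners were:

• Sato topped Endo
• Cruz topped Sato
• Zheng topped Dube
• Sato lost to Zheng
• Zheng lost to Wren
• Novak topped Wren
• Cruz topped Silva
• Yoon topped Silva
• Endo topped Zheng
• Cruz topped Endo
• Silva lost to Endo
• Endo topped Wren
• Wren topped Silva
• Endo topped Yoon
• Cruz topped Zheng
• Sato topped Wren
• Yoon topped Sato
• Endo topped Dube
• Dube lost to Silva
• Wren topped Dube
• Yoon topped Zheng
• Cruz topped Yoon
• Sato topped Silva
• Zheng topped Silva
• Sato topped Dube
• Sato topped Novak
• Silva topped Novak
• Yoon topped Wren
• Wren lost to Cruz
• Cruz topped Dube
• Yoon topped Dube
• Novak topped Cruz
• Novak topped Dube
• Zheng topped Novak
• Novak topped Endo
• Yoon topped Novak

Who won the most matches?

Win totals: Cruz 7, Yoon 6, Sato 5, Silva 2, Wren 3, Endo 5, Dube 0, Zheng 4, Novak 4.
Cruz leads with 7 wins (next highest: 6).

Cruz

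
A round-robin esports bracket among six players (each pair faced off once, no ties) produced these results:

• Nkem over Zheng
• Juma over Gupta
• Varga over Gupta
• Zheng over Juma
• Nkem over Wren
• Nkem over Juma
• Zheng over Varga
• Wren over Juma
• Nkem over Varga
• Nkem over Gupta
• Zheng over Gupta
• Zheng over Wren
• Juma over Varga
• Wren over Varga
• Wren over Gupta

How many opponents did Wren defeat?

Wren's results: beat Varga, Gupta, Juma; lost to Zheng, Nkem.
That is 3 wins.

3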